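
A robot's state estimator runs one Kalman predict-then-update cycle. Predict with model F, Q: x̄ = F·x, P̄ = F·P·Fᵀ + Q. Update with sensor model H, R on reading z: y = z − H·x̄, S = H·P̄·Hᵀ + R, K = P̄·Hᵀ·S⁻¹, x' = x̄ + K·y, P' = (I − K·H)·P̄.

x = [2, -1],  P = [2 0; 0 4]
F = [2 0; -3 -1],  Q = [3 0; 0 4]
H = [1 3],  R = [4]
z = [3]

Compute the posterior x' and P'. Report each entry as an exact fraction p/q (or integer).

x̄ = F·x = [4, -5]
P̄ = F·P·Fᵀ + Q = [11 -12; -12 26]
y = z − H·x̄ = [14]
S = H·P̄·Hᵀ + R = [177]
K = P̄·Hᵀ·S⁻¹ = [-25/177; 22/59]
x' = x̄ + K·y = [358/177, 13/59]
P' = (I − K·H)·P̄ = [1322/177 -158/59; -158/59 82/59]

x' = [358/177, 13/59]
P' = [1322/177 -158/59; -158/59 82/59]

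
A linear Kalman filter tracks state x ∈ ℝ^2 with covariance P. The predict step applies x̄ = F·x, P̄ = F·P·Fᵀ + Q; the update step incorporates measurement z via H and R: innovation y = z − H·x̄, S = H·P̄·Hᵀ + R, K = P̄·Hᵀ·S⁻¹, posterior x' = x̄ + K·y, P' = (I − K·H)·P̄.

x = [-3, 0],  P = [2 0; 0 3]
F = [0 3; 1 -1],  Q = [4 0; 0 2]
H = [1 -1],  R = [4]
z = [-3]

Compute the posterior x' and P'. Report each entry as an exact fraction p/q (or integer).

x̄ = F·x = [0, -3]
P̄ = F·P·Fᵀ + Q = [31 -9; -9 7]
y = z − H·x̄ = [-6]
S = H·P̄·Hᵀ + R = [60]
K = P̄·Hᵀ·S⁻¹ = [2/3; -4/15]
x' = x̄ + K·y = [-4, -7/5]
P' = (I − K·H)·P̄ = [13/3 5/3; 5/3 41/15]

x' = [-4, -7/5]
P' = [13/3 5/3; 5/3 41/15]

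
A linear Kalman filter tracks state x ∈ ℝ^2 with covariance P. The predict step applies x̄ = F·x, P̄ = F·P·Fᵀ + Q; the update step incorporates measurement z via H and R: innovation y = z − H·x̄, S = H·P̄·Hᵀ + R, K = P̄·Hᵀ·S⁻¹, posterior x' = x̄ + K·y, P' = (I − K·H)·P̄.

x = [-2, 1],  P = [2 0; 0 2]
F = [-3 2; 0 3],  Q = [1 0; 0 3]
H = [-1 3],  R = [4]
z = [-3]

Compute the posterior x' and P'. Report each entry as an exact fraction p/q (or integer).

x' = [287/37, 60/37]
P' = [3915/148 1317/148; 1317/148 507/148]

x̄ = F·x = [8, 3]
P̄ = F·P·Fᵀ + Q = [27 12; 12 21]
y = z − H·x̄ = [-4]
S = H·P̄·Hᵀ + R = [148]
K = P̄·Hᵀ·S⁻¹ = [9/148; 51/148]
x' = x̄ + K·y = [287/37, 60/37]
P' = (I − K·H)·P̄ = [3915/148 1317/148; 1317/148 507/148]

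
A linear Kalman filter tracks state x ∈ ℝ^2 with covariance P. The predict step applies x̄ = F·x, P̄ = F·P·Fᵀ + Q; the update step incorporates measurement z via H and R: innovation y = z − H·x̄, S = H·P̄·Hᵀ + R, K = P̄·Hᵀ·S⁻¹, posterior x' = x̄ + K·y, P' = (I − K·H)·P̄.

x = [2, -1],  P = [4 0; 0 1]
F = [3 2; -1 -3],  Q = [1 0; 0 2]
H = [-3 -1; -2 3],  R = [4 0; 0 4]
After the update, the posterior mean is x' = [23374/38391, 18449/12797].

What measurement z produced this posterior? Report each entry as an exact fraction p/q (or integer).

x̄ = F·x = [4, 1]
P̄ = F·P·Fᵀ + Q = [41 -18; -18 15]
S = H·P̄·Hᵀ + R = [280 327; 327 519]
K = P̄·Hᵀ·S⁻¹ = [-3341/12797 -3745/38391; -2082/12797 3309/12797]
x' − x̄ = [-130190/38391, 5652/12797] = K·y
y = (KᵀK)⁻¹·Kᵀ·(x' − x̄) = [10, 8]
z = y + H·x̄ = [10, 8] + [-13, -5] = [-3, 3]

z = [-3, 3]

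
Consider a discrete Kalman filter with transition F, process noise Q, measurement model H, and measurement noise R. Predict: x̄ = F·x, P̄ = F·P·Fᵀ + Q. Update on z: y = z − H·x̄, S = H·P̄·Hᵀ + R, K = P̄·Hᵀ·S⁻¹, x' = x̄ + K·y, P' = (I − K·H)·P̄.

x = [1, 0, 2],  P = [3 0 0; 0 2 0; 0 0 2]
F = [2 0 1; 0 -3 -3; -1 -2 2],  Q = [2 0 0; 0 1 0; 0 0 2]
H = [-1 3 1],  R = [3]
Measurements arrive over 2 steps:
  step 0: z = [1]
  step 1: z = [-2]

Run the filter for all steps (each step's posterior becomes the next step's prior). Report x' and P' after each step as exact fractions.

step 0: x̄ = F·x = [4, -6, 3]
step 0: P̄ = F·P·Fᵀ + Q = [16 -6 -2; -6 37 0; -2 0 21]
step 0: y = z − H·x̄ = [20]
step 0: S = H·P̄·Hᵀ + R = [413]
step 0: K = P̄·Hᵀ·S⁻¹ = [-36/413; 117/413; 23/413]
step 0: x' = x̄ + K·y = [932/413, -138/413, 1699/413]
step 0: P' = (I − K·H)·P̄ = [5312/413 1734/413 2/413; 1734/413 1592/413 -2691/413; 2/413 -2691/413 8144/413]
step 1: x̄ = F·x = [509/59, -669/59, 2742/413]
step 1: P̄ = F·P·Fᵀ + Q = [4318/59 -3825/59 588/59; -3825/59 5657/59 -4872/59; 588/59 -4872/59 73538/413]
step 1: y = z − H·x̄ = [14044/413]
step 1: S = H·P̄·Hᵀ + R = [409188/413]
step 1: K = P̄·Hᵀ·S⁻¹ = [-106435/409188; 9289/34099; -1265/15738]
step 1: x' = x̄ + K·y = [-22298/102297, -70777/34099, 30736/7869]
step 1: P' = (I − K·H)·P̄ = [2517451/409188 183230/34099 -169159/15738; 183230/34099 762373/34099 -159694/2623; -169159/15738 -159694/2623 1350769/7869]

step 0: x' = [932/413, -138/413, 1699/413], P' = [5312/413 1734/413 2/413; 1734/413 1592/413 -2691/413; 2/413 -2691/413 8144/413]
step 1: x' = [-22298/102297, -70777/34099, 30736/7869], P' = [2517451/409188 183230/34099 -169159/15738; 183230/34099 762373/34099 -159694/2623; -169159/15738 -159694/2623 1350769/7869]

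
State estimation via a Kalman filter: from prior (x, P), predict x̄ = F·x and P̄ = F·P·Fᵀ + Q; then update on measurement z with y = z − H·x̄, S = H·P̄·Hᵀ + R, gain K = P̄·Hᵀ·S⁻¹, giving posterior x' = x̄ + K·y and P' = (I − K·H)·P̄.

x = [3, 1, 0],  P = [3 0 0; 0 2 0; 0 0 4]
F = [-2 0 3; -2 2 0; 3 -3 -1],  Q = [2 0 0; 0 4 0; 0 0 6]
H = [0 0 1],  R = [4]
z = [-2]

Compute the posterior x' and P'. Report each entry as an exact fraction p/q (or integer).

x̄ = F·x = [-6, -4, 6]
P̄ = F·P·Fᵀ + Q = [50 12 -30; 12 24 -30; -30 -30 55]
y = z − H·x̄ = [-8]
S = H·P̄·Hᵀ + R = [59]
K = P̄·Hᵀ·S⁻¹ = [-30/59; -30/59; 55/59]
x' = x̄ + K·y = [-114/59, 4/59, -86/59]
P' = (I − K·H)·P̄ = [2050/59 -192/59 -120/59; -192/59 516/59 -120/59; -120/59 -120/59 220/59]

x' = [-114/59, 4/59, -86/59]
P' = [2050/59 -192/59 -120/59; -192/59 516/59 -120/59; -120/59 -120/59 220/59]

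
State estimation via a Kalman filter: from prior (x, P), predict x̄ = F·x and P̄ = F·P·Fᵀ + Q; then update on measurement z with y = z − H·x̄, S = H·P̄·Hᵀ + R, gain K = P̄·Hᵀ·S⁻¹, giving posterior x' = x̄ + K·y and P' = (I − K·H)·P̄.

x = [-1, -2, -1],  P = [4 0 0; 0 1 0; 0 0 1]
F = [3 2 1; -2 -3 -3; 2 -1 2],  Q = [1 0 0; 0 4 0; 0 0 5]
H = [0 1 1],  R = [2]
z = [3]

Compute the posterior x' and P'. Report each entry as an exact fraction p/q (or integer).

x̄ = F·x = [-8, 11, -2]
P̄ = F·P·Fᵀ + Q = [42 -33 24; -33 38 -19; 24 -19 26]
y = z − H·x̄ = [-6]
S = H·P̄·Hᵀ + R = [28]
K = P̄·Hᵀ·S⁻¹ = [-9/28; 19/28; 1/4]
x' = x̄ + K·y = [-85/14, 97/14, -7/2]
P' = (I − K·H)·P̄ = [1095/28 -753/28 105/4; -753/28 703/28 -95/4; 105/4 -95/4 97/4]

x' = [-85/14, 97/14, -7/2]
P' = [1095/28 -753/28 105/4; -753/28 703/28 -95/4; 105/4 -95/4 97/4]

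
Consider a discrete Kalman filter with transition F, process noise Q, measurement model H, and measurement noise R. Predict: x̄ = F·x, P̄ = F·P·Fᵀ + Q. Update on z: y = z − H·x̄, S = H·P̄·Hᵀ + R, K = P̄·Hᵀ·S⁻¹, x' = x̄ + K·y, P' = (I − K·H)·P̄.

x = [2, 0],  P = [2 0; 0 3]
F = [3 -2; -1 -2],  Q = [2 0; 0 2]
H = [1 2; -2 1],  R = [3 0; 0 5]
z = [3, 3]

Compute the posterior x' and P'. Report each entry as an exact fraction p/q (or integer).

x' = [-4028/12875, 19864/12875]
P' = [11428/12875 -1814/12875; -1814/12875 8332/12875]

x̄ = F·x = [6, -2]
P̄ = F·P·Fᵀ + Q = [32 6; 6 16]
y = z − H·x̄ = [1, 17]
S = H·P̄·Hᵀ + R = [123 -50; -50 125]
K = P̄·Hᵀ·S⁻¹ = [104/515 -4934/12875; 198/515 2392/12875]
x' = x̄ + K·y = [-4028/12875, 19864/12875]
P' = (I − K·H)·P̄ = [11428/12875 -1814/12875; -1814/12875 8332/12875]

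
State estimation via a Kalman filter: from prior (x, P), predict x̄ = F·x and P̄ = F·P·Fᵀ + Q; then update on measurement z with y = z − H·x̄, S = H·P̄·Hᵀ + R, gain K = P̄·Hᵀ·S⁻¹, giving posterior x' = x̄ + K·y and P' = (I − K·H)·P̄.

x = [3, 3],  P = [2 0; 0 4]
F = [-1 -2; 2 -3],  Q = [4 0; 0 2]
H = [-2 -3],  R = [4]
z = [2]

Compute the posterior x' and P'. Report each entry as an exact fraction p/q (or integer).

x̄ = F·x = [-9, -3]
P̄ = F·P·Fᵀ + Q = [22 20; 20 46]
y = z − H·x̄ = [-25]
S = H·P̄·Hᵀ + R = [746]
K = P̄·Hᵀ·S⁻¹ = [-52/373; -89/373]
x' = x̄ + K·y = [-2057/373, 1106/373]
P' = (I − K·H)·P̄ = [2798/373 -1796/373; -1796/373 1316/373]

x' = [-2057/373, 1106/373]
P' = [2798/373 -1796/373; -1796/373 1316/373]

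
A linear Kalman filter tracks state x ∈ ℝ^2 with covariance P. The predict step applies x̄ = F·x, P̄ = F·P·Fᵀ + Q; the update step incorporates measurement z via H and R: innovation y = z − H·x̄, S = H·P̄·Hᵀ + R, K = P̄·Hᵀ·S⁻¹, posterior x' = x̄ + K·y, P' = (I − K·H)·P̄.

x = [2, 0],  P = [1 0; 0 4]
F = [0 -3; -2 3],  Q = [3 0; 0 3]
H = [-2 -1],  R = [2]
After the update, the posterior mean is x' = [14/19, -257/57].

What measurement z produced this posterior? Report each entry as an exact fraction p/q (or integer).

x̄ = F·x = [0, -4]
P̄ = F·P·Fᵀ + Q = [39 -36; -36 43]
S = H·P̄·Hᵀ + R = [57]
K = P̄·Hᵀ·S⁻¹ = [-14/19; 29/57]
x' − x̄ = [14/19, -29/57] = K·y
y = (KᵀK)⁻¹·Kᵀ·(x' − x̄) = [-1]
z = y + H·x̄ = [-1] + [4] = [3]

z = [3]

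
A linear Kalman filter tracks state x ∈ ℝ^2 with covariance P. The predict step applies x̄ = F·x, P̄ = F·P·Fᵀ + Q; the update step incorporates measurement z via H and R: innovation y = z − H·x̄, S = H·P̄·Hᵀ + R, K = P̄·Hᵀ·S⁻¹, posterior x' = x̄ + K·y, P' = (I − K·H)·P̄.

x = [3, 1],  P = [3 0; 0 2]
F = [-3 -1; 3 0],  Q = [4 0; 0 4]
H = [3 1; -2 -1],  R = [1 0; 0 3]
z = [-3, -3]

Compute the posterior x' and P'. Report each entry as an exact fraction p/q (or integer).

x̄ = F·x = [-10, 9]
P̄ = F·P·Fᵀ + Q = [33 -27; -27 31]
y = z − H·x̄ = [18, -14]
S = H·P̄·Hᵀ + R = [167 -94; -94 58]
K = P̄·Hᵀ·S⁻¹ = [3/5 3/10; -369/425 -859/850]
x' = x̄ + K·y = [-17/5, 188/25]
P' = (I − K·H)·P̄ = [3/2 -39/10; -39/10 9207/850]

x' = [-17/5, 188/25]
P' = [3/2 -39/10; -39/10 9207/850]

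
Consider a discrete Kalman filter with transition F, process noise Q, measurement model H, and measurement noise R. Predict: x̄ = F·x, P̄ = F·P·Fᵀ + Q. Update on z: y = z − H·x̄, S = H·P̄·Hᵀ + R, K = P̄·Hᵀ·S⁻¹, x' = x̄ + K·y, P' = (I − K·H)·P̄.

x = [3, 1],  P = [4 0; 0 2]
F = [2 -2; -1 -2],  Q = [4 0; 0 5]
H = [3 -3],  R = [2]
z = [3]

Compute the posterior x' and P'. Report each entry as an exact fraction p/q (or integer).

x' = [-388/407, -811/407]
P' = [4340/407 4284/407; 4284/407 4318/407]

x̄ = F·x = [4, -5]
P̄ = F·P·Fᵀ + Q = [28 0; 0 17]
y = z − H·x̄ = [-24]
S = H·P̄·Hᵀ + R = [407]
K = P̄·Hᵀ·S⁻¹ = [84/407; -51/407]
x' = x̄ + K·y = [-388/407, -811/407]
P' = (I − K·H)·P̄ = [4340/407 4284/407; 4284/407 4318/407]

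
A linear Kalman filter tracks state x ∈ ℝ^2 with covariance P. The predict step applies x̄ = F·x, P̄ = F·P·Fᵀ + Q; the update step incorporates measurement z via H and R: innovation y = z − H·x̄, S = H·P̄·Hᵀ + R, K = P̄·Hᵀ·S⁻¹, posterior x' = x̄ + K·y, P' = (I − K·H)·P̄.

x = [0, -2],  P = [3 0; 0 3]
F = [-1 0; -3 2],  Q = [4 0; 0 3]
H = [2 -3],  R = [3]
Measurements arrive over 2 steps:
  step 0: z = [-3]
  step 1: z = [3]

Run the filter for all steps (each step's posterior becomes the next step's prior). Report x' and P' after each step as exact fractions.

step 0: x̄ = F·x = [0, -4]
step 0: P̄ = F·P·Fᵀ + Q = [7 9; 9 42]
step 0: y = z − H·x̄ = [-15]
step 0: S = H·P̄·Hᵀ + R = [301]
step 0: K = P̄·Hᵀ·S⁻¹ = [-13/301; -108/301]
step 0: x' = x̄ + K·y = [195/301, 416/301]
step 0: P' = (I − K·H)·P̄ = [1938/301 1305/301; 1305/301 978/301]
step 1: x̄ = F·x = [-195/301, 247/301]
step 1: P̄ = F·P·Fᵀ + Q = [3142/301 3204/301; 3204/301 6597/301]
step 1: y = z − H·x̄ = [2034/301]
step 1: S = H·P̄·Hᵀ + R = [34396/301]
step 1: K = P̄·Hᵀ·S⁻¹ = [-832/8599; -13383/34396]
step 1: x' = x̄ + K·y = [-11193/8599, -31105/17198]
step 1: P' = (I − K·H)·P̄ = [80562/8599 54540/8599; 54540/8599 158823/34396]

step 0: x' = [195/301, 416/301], P' = [1938/301 1305/301; 1305/301 978/301]
step 1: x' = [-11193/8599, -31105/17198], P' = [80562/8599 54540/8599; 54540/8599 158823/34396]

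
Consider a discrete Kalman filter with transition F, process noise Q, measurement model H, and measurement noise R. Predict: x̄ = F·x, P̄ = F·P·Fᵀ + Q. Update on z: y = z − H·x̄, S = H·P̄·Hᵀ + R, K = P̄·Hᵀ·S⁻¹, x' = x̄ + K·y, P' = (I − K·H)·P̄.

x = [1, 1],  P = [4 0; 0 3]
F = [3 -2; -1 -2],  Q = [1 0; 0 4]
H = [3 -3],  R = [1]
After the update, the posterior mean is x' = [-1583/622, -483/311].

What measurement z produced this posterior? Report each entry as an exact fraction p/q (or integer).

z = [-3]

x̄ = F·x = [1, -3]
P̄ = F·P·Fᵀ + Q = [49 0; 0 20]
S = H·P̄·Hᵀ + R = [622]
K = P̄·Hᵀ·S⁻¹ = [147/622; -30/311]
x' − x̄ = [-2205/622, 450/311] = K·y
y = (KᵀK)⁻¹·Kᵀ·(x' − x̄) = [-15]
z = y + H·x̄ = [-15] + [12] = [-3]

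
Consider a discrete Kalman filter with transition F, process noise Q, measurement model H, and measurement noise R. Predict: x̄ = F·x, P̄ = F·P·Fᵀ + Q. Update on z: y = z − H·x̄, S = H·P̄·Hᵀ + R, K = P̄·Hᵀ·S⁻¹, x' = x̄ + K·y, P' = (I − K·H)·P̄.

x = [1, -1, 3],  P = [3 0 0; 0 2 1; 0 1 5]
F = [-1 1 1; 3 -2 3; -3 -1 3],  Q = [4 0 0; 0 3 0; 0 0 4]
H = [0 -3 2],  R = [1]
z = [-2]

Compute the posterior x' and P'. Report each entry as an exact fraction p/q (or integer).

x̄ = F·x = [1, 14, 7]
P̄ = F·P·Fᵀ + Q = [16 3 24; 3 71 13; 24 13 72]
y = z − H·x̄ = [26]
S = H·P̄·Hᵀ + R = [772]
K = P̄·Hᵀ·S⁻¹ = [39/772; -187/772; 105/772]
x' = x̄ + K·y = [893/386, 2973/386, 4067/386]
P' = (I − K·H)·P̄ = [10831/772 9609/772 14433/772; 9609/772 19843/772 29671/772; 14433/772 29671/772 44559/772]

x' = [893/386, 2973/386, 4067/386]
P' = [10831/772 9609/772 14433/772; 9609/772 19843/772 29671/772; 14433/772 29671/772 44559/772]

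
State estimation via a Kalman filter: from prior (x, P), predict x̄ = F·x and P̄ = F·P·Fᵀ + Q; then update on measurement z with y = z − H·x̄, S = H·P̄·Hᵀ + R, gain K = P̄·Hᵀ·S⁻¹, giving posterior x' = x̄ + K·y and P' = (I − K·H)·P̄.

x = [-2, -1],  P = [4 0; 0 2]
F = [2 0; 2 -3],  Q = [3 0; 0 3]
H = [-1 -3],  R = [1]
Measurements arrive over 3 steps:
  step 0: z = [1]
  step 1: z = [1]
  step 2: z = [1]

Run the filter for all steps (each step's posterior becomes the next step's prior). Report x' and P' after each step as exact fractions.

step 0: x' = [-1394/449, 313/449], P' = [4042/449 -1325/449; -1325/449 484/449]
step 1: x' = [-414812/502611, -33773/502611], P' = [1618696/502611 -509609/502611; -509609/502611 215680/502611]
step 2: x' = [-163865936/210031261, -16225751/210031261], P' = [673498516/210031261 -212306195/210031261; -212306195/210031261 89985256/210031261]

step 0: x̄ = F·x = [-4, -1]
step 0: P̄ = F·P·Fᵀ + Q = [19 16; 16 37]
step 0: y = z − H·x̄ = [-6]
step 0: S = H·P̄·Hᵀ + R = [449]
step 0: K = P̄·Hᵀ·S⁻¹ = [-67/449; -127/449]
step 0: x' = x̄ + K·y = [-1394/449, 313/449]
step 0: P' = (I − K·H)·P̄ = [4042/449 -1325/449; -1325/449 484/449]
step 1: x̄ = F·x = [-2788/449, -3727/449]
step 1: P̄ = F·P·Fᵀ + Q = [17515/449 24118/449; 24118/449 37771/449]
step 1: y = z − H·x̄ = [-13520/449]
step 1: S = H·P̄·Hᵀ + R = [502611/449]
step 1: K = P̄·Hᵀ·S⁻¹ = [-89869/502611; -137431/502611]
step 1: x' = x̄ + K·y = [-414812/502611, -33773/502611]
step 1: P' = (I − K·H)·P̄ = [1618696/502611 -509609/502611; -509609/502611 215680/502611]
step 2: x̄ = F·x = [-829624/502611, -728305/502611]
step 2: P̄ = F·P·Fᵀ + Q = [7982617/502611 9532438/502611; 9532438/502611 16039045/502611]
step 2: y = z − H·x̄ = [-2511928/502611]
step 2: S = H·P̄·Hᵀ + R = [210031261/502611]
step 2: K = P̄·Hᵀ·S⁻¹ = [-36579931/210031261; -57649573/210031261]
step 2: x' = x̄ + K·y = [-163865936/210031261, -16225751/210031261]
step 2: P' = (I − K·H)·P̄ = [673498516/210031261 -212306195/210031261; -212306195/210031261 89985256/210031261]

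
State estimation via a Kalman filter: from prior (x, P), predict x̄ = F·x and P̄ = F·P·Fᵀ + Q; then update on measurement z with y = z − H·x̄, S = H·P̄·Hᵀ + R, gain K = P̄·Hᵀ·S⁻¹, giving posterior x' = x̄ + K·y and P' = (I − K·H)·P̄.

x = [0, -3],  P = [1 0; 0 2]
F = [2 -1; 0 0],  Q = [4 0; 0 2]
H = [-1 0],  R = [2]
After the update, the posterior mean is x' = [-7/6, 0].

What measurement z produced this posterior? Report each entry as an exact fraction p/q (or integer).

x̄ = F·x = [3, 0]
P̄ = F·P·Fᵀ + Q = [10 0; 0 2]
S = H·P̄·Hᵀ + R = [12]
K = P̄·Hᵀ·S⁻¹ = [-5/6; 0]
x' − x̄ = [-25/6, 0] = K·y
y = (KᵀK)⁻¹·Kᵀ·(x' − x̄) = [5]
z = y + H·x̄ = [5] + [-3] = [2]

z = [2]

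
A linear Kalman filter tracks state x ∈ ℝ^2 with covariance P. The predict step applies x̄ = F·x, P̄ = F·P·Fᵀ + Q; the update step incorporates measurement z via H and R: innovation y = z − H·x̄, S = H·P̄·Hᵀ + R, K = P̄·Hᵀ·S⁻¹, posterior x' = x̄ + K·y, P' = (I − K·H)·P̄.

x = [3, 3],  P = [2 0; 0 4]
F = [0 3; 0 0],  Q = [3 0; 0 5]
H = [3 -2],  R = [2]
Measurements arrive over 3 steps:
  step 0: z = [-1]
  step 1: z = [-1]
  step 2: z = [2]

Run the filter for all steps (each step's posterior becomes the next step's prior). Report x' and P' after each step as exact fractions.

step 0: x' = [81/373, 280/373], P' = [858/373 1170/373; 1170/373 1765/373]
step 1: x' = [-16266/80621, 14465/80621], P' = [187044/80621 255060/80621; 255060/80621 384455/80621]
step 2: x' = [11583219/17545642, -155285/17545642], P' = [20360769/8772821 27764685/8772821; 27764685/8772821 41848580/8772821]

step 0: x̄ = F·x = [9, 0]
step 0: P̄ = F·P·Fᵀ + Q = [39 0; 0 5]
step 0: y = z − H·x̄ = [-28]
step 0: S = H·P̄·Hᵀ + R = [373]
step 0: K = P̄·Hᵀ·S⁻¹ = [117/373; -10/373]
step 0: x' = x̄ + K·y = [81/373, 280/373]
step 0: P' = (I − K·H)·P̄ = [858/373 1170/373; 1170/373 1765/373]
step 1: x̄ = F·x = [840/373, 0]
step 1: P̄ = F·P·Fᵀ + Q = [17004/373 0; 0 5]
step 1: y = z − H·x̄ = [-2893/373]
step 1: S = H·P̄·Hᵀ + R = [161242/373]
step 1: K = P̄·Hᵀ·S⁻¹ = [25506/80621; -1865/80621]
step 1: x' = x̄ + K·y = [-16266/80621, 14465/80621]
step 1: P' = (I − K·H)·P̄ = [187044/80621 255060/80621; 255060/80621 384455/80621]
step 2: x̄ = F·x = [43395/80621, 0]
step 2: P̄ = F·P·Fᵀ + Q = [3701958/80621 0; 0 5]
step 2: y = z − H·x̄ = [31057/80621]
step 2: S = H·P̄·Hᵀ + R = [35091284/80621]
step 2: K = P̄·Hᵀ·S⁻¹ = [5552937/17545642; -403105/17545642]
step 2: x' = x̄ + K·y = [11583219/17545642, -155285/17545642]
step 2: P' = (I − K·H)·P̄ = [20360769/8772821 27764685/8772821; 27764685/8772821 41848580/8772821]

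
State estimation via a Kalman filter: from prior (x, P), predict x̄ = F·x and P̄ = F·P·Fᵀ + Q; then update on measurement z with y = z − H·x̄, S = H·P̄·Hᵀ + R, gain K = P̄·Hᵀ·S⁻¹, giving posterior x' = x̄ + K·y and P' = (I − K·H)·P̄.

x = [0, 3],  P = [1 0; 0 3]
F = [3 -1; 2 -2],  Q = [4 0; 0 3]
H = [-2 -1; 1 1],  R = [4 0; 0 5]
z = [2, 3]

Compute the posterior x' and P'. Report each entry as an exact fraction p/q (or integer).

x' = [11/1071, -548/1071]
P' = [1760/1071 -2000/1071; -2000/1071 4220/1071]

x̄ = F·x = [-3, -6]
P̄ = F·P·Fᵀ + Q = [16 12; 12 19]
y = z − H·x̄ = [-10, 12]
S = H·P̄·Hᵀ + R = [135 -87; -87 64]
K = P̄·Hᵀ·S⁻¹ = [-380/1071 -16/357; -55/1071 148/357]
x' = x̄ + K·y = [11/1071, -548/1071]
P' = (I − K·H)·P̄ = [1760/1071 -2000/1071; -2000/1071 4220/1071]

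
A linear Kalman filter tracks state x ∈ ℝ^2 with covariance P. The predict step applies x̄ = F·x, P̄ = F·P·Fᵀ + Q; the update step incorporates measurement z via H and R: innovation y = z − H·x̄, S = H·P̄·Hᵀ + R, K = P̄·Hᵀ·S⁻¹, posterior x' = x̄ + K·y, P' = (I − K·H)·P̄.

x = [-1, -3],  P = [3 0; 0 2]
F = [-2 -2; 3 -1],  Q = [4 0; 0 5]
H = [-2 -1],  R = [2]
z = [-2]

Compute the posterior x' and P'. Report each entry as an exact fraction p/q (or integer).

x' = [33/19, -21/19]
P' = [167/19 -317/19; -317/19 637/19]

x̄ = F·x = [8, 0]
P̄ = F·P·Fᵀ + Q = [24 -14; -14 34]
y = z − H·x̄ = [14]
S = H·P̄·Hᵀ + R = [76]
K = P̄·Hᵀ·S⁻¹ = [-17/38; -3/38]
x' = x̄ + K·y = [33/19, -21/19]
P' = (I − K·H)·P̄ = [167/19 -317/19; -317/19 637/19]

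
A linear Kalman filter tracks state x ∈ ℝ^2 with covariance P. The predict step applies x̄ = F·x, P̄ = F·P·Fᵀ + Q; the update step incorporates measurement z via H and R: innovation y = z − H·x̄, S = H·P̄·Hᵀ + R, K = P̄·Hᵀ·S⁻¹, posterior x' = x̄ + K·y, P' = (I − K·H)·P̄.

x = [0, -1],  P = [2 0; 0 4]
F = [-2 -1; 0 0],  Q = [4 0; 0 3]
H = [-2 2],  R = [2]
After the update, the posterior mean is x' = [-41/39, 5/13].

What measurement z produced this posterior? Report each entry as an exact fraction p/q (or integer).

z = [3]

x̄ = F·x = [1, 0]
P̄ = F·P·Fᵀ + Q = [16 0; 0 3]
S = H·P̄·Hᵀ + R = [78]
K = P̄·Hᵀ·S⁻¹ = [-16/39; 1/13]
x' − x̄ = [-80/39, 5/13] = K·y
y = (KᵀK)⁻¹·Kᵀ·(x' − x̄) = [5]
z = y + H·x̄ = [5] + [-2] = [3]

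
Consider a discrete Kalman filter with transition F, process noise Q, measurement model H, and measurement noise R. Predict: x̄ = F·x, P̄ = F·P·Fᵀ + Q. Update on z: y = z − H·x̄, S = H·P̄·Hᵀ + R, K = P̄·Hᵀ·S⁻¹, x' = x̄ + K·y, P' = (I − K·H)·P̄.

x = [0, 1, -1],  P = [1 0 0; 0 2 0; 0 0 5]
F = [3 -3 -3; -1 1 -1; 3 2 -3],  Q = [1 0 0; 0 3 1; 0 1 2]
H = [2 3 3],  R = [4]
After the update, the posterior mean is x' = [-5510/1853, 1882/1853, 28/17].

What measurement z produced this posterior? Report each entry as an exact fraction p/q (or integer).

z = [2]

x̄ = F·x = [0, 2, 5]
P̄ = F·P·Fᵀ + Q = [73 6 42; 6 11 17; 42 17 64]
S = H·P̄·Hᵀ + R = [1853]
K = P̄·Hᵀ·S⁻¹ = [290/1853; 96/1853; 3/17]
x' − x̄ = [-5510/1853, -1824/1853, -57/17] = K·y
y = (KᵀK)⁻¹·Kᵀ·(x' − x̄) = [-19]
z = y + H·x̄ = [-19] + [21] = [2]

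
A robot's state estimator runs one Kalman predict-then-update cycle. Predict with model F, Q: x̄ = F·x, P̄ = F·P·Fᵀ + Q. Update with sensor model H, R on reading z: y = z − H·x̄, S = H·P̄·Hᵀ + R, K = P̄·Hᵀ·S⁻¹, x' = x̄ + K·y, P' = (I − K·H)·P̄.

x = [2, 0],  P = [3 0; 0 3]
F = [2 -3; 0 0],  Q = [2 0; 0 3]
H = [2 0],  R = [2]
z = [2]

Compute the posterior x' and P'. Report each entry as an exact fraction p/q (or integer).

x̄ = F·x = [4, 0]
P̄ = F·P·Fᵀ + Q = [41 0; 0 3]
y = z − H·x̄ = [-6]
S = H·P̄·Hᵀ + R = [166]
K = P̄·Hᵀ·S⁻¹ = [41/83; 0]
x' = x̄ + K·y = [86/83, 0]
P' = (I − K·H)·P̄ = [41/83 0; 0 3]

x' = [86/83, 0]
P' = [41/83 0; 0 3]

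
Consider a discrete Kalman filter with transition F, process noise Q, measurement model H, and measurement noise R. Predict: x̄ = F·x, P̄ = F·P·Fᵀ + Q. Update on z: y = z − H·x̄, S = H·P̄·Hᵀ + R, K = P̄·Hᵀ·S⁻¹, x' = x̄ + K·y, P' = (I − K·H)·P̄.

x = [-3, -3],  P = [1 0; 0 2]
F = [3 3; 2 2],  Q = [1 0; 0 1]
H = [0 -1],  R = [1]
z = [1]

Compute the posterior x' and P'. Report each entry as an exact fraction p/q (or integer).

x' = [-27/7, -25/14]
P' = [34/7 9/7; 9/7 13/14]

x̄ = F·x = [-18, -12]
P̄ = F·P·Fᵀ + Q = [28 18; 18 13]
y = z − H·x̄ = [-11]
S = H·P̄·Hᵀ + R = [14]
K = P̄·Hᵀ·S⁻¹ = [-9/7; -13/14]
x' = x̄ + K·y = [-27/7, -25/14]
P' = (I − K·H)·P̄ = [34/7 9/7; 9/7 13/14]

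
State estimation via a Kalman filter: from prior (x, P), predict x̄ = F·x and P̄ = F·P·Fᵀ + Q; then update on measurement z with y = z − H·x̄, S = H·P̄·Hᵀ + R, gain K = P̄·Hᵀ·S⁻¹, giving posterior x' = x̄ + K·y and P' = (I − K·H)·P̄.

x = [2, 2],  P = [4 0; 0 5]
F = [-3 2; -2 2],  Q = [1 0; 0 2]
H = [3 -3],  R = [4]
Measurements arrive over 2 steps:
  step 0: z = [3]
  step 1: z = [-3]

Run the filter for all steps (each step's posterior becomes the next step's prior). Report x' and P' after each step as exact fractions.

step 0: x' = [217/67, 162/67], P' = [2298/67 2246/67; 2246/67 2222/67]
step 1: x' = [-61329/22759, -37970/22759], P' = [93198/22759 83322/22759; 83322/22759 83442/22759]

step 0: x̄ = F·x = [-2, 0]
step 0: P̄ = F·P·Fᵀ + Q = [57 44; 44 38]
step 0: y = z − H·x̄ = [9]
step 0: S = H·P̄·Hᵀ + R = [67]
step 0: K = P̄·Hᵀ·S⁻¹ = [39/67; 18/67]
step 0: x' = x̄ + K·y = [217/67, 162/67]
step 0: P' = (I − K·H)·P̄ = [2298/67 2246/67; 2246/67 2222/67]
step 1: x̄ = F·x = [-327/67, -110/67]
step 1: P̄ = F·P·Fᵀ + Q = [2685/67 216/67; 216/67 246/67]
step 1: y = z − H·x̄ = [450/67]
step 1: S = H·P̄·Hᵀ + R = [22759/67]
step 1: K = P̄·Hᵀ·S⁻¹ = [7407/22759; -90/22759]
step 1: x' = x̄ + K·y = [-61329/22759, -37970/22759]
step 1: P' = (I − K·H)·P̄ = [93198/22759 83322/22759; 83322/22759 83442/22759]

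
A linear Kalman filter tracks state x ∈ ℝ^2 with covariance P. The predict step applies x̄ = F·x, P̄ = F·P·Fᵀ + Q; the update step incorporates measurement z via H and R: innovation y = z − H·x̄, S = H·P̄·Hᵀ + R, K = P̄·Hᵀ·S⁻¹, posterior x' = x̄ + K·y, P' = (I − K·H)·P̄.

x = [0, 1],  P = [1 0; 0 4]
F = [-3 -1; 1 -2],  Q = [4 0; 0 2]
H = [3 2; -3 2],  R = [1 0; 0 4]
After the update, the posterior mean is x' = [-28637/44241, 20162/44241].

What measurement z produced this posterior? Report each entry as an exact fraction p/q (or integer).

z = [-1, 3]

x̄ = F·x = [-1, -2]
P̄ = F·P·Fᵀ + Q = [17 5; 5 19]
S = H·P̄·Hᵀ + R = [290 -77; -77 173]
K = P̄·Hᵀ·S⁻¹ = [7396/44241 -7193/44241; 10940/44241 10751/44241]
x' − x̄ = [15604/44241, 108644/44241] = K·y
y = (KᵀK)⁻¹·Kᵀ·(x' − x̄) = [6, 4]
z = y + H·x̄ = [6, 4] + [-7, -1] = [-1, 3]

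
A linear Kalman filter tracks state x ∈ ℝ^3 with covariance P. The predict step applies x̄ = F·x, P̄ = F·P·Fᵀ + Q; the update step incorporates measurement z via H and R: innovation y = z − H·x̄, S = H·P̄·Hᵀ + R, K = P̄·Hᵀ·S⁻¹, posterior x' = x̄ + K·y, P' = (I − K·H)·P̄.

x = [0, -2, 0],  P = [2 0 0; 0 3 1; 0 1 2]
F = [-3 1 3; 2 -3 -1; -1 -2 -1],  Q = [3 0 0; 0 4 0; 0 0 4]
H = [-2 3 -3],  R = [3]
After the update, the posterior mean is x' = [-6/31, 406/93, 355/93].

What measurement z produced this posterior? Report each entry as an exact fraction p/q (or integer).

x̄ = F·x = [-2, 6, 4]
P̄ = F·P·Fᵀ + Q = [48 -37 -13; -37 47 21; -13 21 24]
S = H·P̄·Hᵀ + R = [744]
K = P̄·Hᵀ·S⁻¹ = [-7/31; 19/93; 17/744]
x' − x̄ = [56/31, -152/93, -17/93] = K·y
y = (KᵀK)⁻¹·Kᵀ·(x' − x̄) = [-8]
z = y + H·x̄ = [-8] + [10] = [2]

z = [2]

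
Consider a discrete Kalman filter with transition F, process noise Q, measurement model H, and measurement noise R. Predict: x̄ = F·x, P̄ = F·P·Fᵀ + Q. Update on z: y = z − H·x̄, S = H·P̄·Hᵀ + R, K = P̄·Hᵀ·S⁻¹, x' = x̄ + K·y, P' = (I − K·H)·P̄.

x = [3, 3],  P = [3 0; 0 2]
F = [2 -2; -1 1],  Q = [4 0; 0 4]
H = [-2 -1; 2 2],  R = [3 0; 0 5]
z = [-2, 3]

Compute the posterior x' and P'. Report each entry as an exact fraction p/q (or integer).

x' = [9/10, 7/20]
P' = [583/240 -1351/480; -1351/480 3847/960]

x̄ = F·x = [0, 0]
P̄ = F·P·Fᵀ + Q = [24 -10; -10 9]
y = z − H·x̄ = [-2, 3]
S = H·P̄·Hᵀ + R = [68 -54; -54 57]
K = P̄·Hᵀ·S⁻¹ = [-109/160 -37/240; 173/320 229/480]
x' = x̄ + K·y = [9/10, 7/20]
P' = (I − K·H)·P̄ = [583/240 -1351/480; -1351/480 3847/960]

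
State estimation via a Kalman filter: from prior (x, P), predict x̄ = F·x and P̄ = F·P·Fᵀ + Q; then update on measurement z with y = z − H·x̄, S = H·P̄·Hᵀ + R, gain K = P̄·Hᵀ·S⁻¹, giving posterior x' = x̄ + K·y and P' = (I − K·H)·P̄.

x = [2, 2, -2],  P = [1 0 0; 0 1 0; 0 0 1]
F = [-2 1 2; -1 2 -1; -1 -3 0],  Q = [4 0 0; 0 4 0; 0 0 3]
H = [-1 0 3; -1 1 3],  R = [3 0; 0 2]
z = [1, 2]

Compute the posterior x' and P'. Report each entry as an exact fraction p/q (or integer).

x̄ = F·x = [-6, 4, -8]
P̄ = F·P·Fᵀ + Q = [13 2 -1; 2 10 -5; -1 -5 13]
y = z − H·x̄ = [19, 16]
S = H·P̄·Hᵀ + R = [139 119; 119 114]
K = P̄·Hᵀ·S⁻¹ = [-158/1685 -42/1685; -221/337 210/337; 79/337 21/337]
x' = x̄ + K·y = [-13784/1685, 509/337, -859/337]
P' = (I − K·H)·P̄ = [18789/1685 78/337 1221/337; 78/337 1083/337 -195/337; 1221/337 -195/337 486/337]

x' = [-13784/1685, 509/337, -859/337]
P' = [18789/1685 78/337 1221/337; 78/337 1083/337 -195/337; 1221/337 -195/337 486/337]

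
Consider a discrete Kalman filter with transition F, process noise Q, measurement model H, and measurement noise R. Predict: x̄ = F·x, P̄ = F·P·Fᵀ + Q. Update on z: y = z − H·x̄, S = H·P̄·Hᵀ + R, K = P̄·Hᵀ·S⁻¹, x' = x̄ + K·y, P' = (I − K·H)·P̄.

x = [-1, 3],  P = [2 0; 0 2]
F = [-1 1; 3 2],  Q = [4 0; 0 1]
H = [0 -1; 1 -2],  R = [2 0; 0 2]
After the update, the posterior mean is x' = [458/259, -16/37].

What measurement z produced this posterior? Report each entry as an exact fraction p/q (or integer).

x̄ = F·x = [4, 3]
P̄ = F·P·Fᵀ + Q = [8 -2; -2 27]
S = H·P̄·Hᵀ + R = [29 56; 56 126]
K = P̄·Hᵀ·S⁻¹ = [-30/37 118/259; -19/37 -8/37]
x' − x̄ = [-578/259, -127/37] = K·y
y = (KᵀK)⁻¹·Kᵀ·(x' − x̄) = [5, 4]
z = y + H·x̄ = [5, 4] + [-3, -2] = [2, 2]

z = [2, 2]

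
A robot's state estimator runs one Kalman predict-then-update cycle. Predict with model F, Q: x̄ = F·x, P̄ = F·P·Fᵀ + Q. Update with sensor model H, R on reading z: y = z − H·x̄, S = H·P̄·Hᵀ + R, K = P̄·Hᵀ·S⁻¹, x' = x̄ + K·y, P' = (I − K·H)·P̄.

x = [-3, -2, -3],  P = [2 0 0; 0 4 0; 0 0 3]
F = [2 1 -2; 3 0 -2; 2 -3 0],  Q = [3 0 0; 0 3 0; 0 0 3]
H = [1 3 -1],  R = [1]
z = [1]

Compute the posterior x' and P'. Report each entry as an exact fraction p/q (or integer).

x' = [83/113, -6/113, -45/113]
P' = [1595/452 -585/452 -263/452; -585/452 2595/452 7089/452; -263/452 7089/452 21019/452]

x̄ = F·x = [-2, -3, 0]
P̄ = F·P·Fᵀ + Q = [27 24 -4; 24 33 12; -4 12 47]
y = z − H·x̄ = [12]
S = H·P̄·Hᵀ + R = [452]
K = P̄·Hᵀ·S⁻¹ = [103/452; 111/452; -15/452]
x' = x̄ + K·y = [83/113, -6/113, -45/113]
P' = (I − K·H)·P̄ = [1595/452 -585/452 -263/452; -585/452 2595/452 7089/452; -263/452 7089/452 21019/452]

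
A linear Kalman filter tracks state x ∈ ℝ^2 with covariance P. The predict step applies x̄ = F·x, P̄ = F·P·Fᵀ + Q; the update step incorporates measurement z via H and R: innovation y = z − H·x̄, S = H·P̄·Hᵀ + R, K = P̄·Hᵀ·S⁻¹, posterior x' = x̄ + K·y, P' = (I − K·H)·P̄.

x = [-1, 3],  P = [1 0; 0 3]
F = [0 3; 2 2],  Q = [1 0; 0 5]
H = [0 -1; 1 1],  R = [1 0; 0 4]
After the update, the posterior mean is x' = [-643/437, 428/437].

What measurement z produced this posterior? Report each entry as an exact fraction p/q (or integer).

x̄ = F·x = [9, 4]
P̄ = F·P·Fᵀ + Q = [28 18; 18 21]
S = H·P̄·Hᵀ + R = [22 -39; -39 89]
K = P̄·Hᵀ·S⁻¹ = [192/437 310/437; -348/437 39/437]
x' − x̄ = [-4576/437, -1320/437] = K·y
y = (KᵀK)⁻¹·Kᵀ·(x' − x̄) = [2, -16]
z = y + H·x̄ = [2, -16] + [-4, 13] = [-2, -3]

z = [-2, -3]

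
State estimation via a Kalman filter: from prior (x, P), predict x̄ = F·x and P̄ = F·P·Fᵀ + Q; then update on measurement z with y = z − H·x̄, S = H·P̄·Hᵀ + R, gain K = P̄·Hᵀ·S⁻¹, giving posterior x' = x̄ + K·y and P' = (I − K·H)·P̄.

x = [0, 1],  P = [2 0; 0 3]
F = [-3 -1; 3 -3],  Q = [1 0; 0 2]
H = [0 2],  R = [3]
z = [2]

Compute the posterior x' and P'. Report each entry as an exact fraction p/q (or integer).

x' = [-335/191, 179/191]
P' = [3878/191 -27/191; -27/191 141/191]

x̄ = F·x = [-1, -3]
P̄ = F·P·Fᵀ + Q = [22 -9; -9 47]
y = z − H·x̄ = [8]
S = H·P̄·Hᵀ + R = [191]
K = P̄·Hᵀ·S⁻¹ = [-18/191; 94/191]
x' = x̄ + K·y = [-335/191, 179/191]
P' = (I − K·H)·P̄ = [3878/191 -27/191; -27/191 141/191]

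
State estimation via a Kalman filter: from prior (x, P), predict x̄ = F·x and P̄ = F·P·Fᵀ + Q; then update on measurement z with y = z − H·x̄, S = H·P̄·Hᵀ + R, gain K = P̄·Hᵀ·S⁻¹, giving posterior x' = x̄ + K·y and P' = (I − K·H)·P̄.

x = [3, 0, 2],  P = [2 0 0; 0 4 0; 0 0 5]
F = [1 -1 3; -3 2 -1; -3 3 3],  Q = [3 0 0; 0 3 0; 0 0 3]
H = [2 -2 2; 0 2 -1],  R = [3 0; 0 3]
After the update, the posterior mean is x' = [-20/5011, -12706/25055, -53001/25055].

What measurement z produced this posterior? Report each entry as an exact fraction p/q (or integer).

x̄ = F·x = [9, -11, -3]
P̄ = F·P·Fᵀ + Q = [54 -29 27; -29 42 27; 27 27 102]
S = H·P̄·Hᵀ + R = [1027 -380; -380 165]
K = P̄·Hᵀ·S⁻¹ = [800/5011 -739/5011; 1428/5011 25099/25055; 3084/5011 28224/25055]
x' − x̄ = [-45119/5011, 262899/25055, 22164/25055] = K·y
y = (KᵀK)⁻¹·Kᵀ·(x' − x̄) = [-37, 21]
z = y + H·x̄ = [-37, 21] + [34, -19] = [-3, 2]

z = [-3, 2]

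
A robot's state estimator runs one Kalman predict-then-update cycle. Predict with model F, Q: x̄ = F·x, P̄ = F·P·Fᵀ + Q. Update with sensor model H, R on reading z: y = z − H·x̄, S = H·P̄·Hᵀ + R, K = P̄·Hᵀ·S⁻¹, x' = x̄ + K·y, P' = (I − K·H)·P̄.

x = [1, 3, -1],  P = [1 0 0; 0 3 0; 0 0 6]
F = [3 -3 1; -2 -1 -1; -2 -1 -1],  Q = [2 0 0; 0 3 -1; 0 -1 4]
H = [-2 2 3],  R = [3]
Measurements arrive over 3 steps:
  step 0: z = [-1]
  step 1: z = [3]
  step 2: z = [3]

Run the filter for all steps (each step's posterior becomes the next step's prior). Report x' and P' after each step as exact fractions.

step 0: x' = [-943/120, -203/60, -133/40], P' = [15791/600 2911/300 2181/200; 2911/300 1031/150 201/100; 2181/200 201/100 1213/200]
step 1: x' = [131398/73541, 510803/367705, 470868/367705], P' = [2222435/73541 4215478/367705 4550008/367705; 4215478/367705 14145008/1838525 4892753/1838525; 4550008/367705 4892753/1838525 12177423/1838525]
step 2: x' = [-12178535508/4818466837, -2066735469/4818466837, -1940733474/4818466837], P' = [594335247483/19273867348 112960368435/9636933674 243148556633/19273867348; 112960368435/9636933674 37590196143/4818466837 26617401619/9636933674; 243148556633/19273867348 26617401619/9636933674 129483540311/19273867348]

step 0: x̄ = F·x = [-7, -4, -4]
step 0: P̄ = F·P·Fᵀ + Q = [44 -3 -3; -3 16 12; -3 12 17]
step 0: y = z − H·x̄ = [5]
step 0: S = H·P̄·Hᵀ + R = [600]
step 0: K = P̄·Hᵀ·S⁻¹ = [-103/600; 37/300; 27/200]
step 0: x' = x̄ + K·y = [-943/120, -203/60, -133/40]
step 0: P' = (I − K·H)·P̄ = [15791/600 2911/300 2181/200; 2911/300 1031/150 201/100; 2181/200 201/100 1213/200]
step 1: x̄ = F·x = [-67/4, 897/40, 897/40]
step 1: P̄ = F·P·Fᵀ + Q = [371/2 -659/4 -659/4; -659/4 41533/200 40733/200; -659/4 40733/200 41733/200]
step 1: y = z − H·x̄ = [-1141/8]
step 1: S = H·P̄·Hᵀ + R = [73541/8]
step 1: K = P̄·Hᵀ·S⁻¹ = [-9558/73541; 54233/367705; 54513/367705]
step 1: x' = x̄ + K·y = [131398/73541, 510803/367705, 470868/367705]
step 1: P' = (I − K·H)·P̄ = [2222435/73541 4215478/367705 4550008/367705; 4215478/367705 14145008/1838525 4892753/1838525; 4550008/367705 4892753/1838525 12177423/1838525]
step 2: x̄ = F·x = [909429/367705, -2295651/367705, -2295651/367705]
step 2: P̄ = F·P·Fᵀ + Q = [370958122/1838525 -343840173/1838525 -343840173/1838525; -343840173/1838525 439176732/1838525 431822632/1838525; -343840173/1838525 431822632/1838525 441015257/1838525]
step 2: y = z − H·x̄ = [14400228/367705]
step 2: S = H·P̄·Hᵀ + R = [19273867348/1838525]
step 2: K = P̄·Hᵀ·S⁻¹ = [-2461117109/19273867348; 1430750853/9636933674; 2874371381/19273867348]
step 2: x' = x̄ + K·y = [-12178535508/4818466837, -2066735469/4818466837, -1940733474/4818466837]
step 2: P' = (I − K·H)·P̄ = [594335247483/19273867348 112960368435/9636933674 243148556633/19273867348; 112960368435/9636933674 37590196143/4818466837 26617401619/9636933674; 243148556633/19273867348 26617401619/9636933674 129483540311/19273867348]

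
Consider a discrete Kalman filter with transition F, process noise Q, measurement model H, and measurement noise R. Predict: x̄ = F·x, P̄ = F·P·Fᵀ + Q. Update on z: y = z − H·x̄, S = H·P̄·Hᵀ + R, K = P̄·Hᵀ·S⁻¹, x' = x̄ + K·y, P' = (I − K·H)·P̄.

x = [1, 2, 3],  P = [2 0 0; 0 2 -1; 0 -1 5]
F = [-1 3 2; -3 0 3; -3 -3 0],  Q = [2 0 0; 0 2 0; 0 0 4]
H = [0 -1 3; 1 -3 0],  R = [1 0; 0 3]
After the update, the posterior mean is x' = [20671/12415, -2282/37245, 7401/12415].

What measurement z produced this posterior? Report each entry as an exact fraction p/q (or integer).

z = [2, 2]

x̄ = F·x = [11, 6, -9]
P̄ = F·P·Fᵀ + Q = [30 27 -6; 27 65 27; -6 27 40]
S = H·P̄·Hᵀ + R = [264 -93; -93 456]
K = P̄·Hᵀ·S⁻¹ = [-2807/12415 -1961/12415; -2776/37245 -14288/37245; 3813/12415 -1591/12415]
x' − x̄ = [-115894/12415, -225752/37245, 119136/12415] = K·y
y = (KᵀK)⁻¹·Kᵀ·(x' − x̄) = [35, 9]
z = y + H·x̄ = [35, 9] + [-33, -7] = [2, 2]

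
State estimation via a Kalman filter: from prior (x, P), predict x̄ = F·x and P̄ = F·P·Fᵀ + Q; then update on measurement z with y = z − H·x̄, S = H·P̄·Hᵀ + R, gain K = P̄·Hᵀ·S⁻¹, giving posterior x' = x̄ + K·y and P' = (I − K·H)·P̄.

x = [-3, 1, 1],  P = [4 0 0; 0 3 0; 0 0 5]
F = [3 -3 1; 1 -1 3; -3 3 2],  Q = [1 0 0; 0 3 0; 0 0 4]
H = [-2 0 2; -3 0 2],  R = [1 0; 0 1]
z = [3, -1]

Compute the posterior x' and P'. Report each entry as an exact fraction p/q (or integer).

x̄ = F·x = [-11, -1, 14]
P̄ = F·P·Fᵀ + Q = [69 36 -53; 36 55 9; -53 9 87]
y = z − H·x̄ = [-47, -62]
S = H·P̄·Hᵀ + R = [1049 1292; 1292 1606]
K = P̄·Hᵀ·S⁻¹ = [6266/7715 -13089/15430; 14778/7715 -12321/7715; 9722/7715 -12443/15430]
x' = x̄ + K·y = [26392/7715, 61621/7715, 36809/7715]
P' = (I − K·H)·P̄ = [25621/15430 27099/7715 31887/15430; 27099/7715 113447/7715 34488/7715; 31887/15430 34488/7715 41609/15430]

x' = [26392/7715, 61621/7715, 36809/7715]
P' = [25621/15430 27099/7715 31887/15430; 27099/7715 113447/7715 34488/7715; 31887/15430 34488/7715 41609/15430]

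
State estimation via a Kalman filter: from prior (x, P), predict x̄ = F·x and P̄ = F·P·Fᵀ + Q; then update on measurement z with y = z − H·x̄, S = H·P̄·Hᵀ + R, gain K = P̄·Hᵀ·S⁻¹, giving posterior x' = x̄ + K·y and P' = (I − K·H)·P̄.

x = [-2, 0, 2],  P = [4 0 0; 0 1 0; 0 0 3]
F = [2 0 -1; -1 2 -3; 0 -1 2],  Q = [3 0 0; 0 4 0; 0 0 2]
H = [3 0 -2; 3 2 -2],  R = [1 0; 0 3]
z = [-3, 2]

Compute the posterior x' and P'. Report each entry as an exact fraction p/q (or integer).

x̄ = F·x = [-6, -4, 4]
P̄ = F·P·Fᵀ + Q = [22 1 -6; 1 39 -20; -6 -20 15]
y = z − H·x̄ = [23, 36]
S = H·P̄·Hᵀ + R = [331 416; 416 661]
K = P̄·Hᵀ·S⁻¹ = [18278/45735 -5968/45735; -21913/45735 22163/45735; 976/9147 -1832/9147]
x' = x̄ + K·y = [-68864/45735, 110929/45735, -6916/9147]
P' = (I − K·H)·P̄ = [57926/45735 -18091/45735 15550/9147; -18091/45735 44201/45735 -3236/9147; 15550/9147 -3236/9147 22837/9147]

x' = [-68864/45735, 110929/45735, -6916/9147]
P' = [57926/45735 -18091/45735 15550/9147; -18091/45735 44201/45735 -3236/9147; 15550/9147 -3236/9147 22837/9147]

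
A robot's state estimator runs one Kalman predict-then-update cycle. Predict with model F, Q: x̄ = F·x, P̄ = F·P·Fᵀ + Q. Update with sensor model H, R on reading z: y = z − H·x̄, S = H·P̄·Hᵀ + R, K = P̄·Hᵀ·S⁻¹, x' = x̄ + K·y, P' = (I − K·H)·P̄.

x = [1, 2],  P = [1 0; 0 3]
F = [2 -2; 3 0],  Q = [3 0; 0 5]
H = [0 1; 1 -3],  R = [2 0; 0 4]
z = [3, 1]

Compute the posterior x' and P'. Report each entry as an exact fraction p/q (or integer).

x̄ = F·x = [-2, 3]
P̄ = F·P·Fᵀ + Q = [19 6; 6 14]
y = z − H·x̄ = [0, 12]
S = H·P̄·Hᵀ + R = [16 -36; -36 113]
K = P̄·Hᵀ·S⁻¹ = [357/256 29/64; 143/256 -9/64]
x' = x̄ + K·y = [55/16, 21/16]
P' = (I − K·H)·P̄ = [1303/128 357/128; 357/128 143/128]

x' = [55/16, 21/16]
P' = [1303/128 357/128; 357/128 143/128]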